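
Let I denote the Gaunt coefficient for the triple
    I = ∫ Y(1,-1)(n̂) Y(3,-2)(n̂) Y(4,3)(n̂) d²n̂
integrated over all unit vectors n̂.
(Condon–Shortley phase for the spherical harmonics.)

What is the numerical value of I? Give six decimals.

Rules hold: Σm=0, L=8 even, 2≤4≤4.
N = 3·7·9 = 189
Δ = 0!·2!·6!/9! = 1/252
Racah Σ t=0..0: t=0:+1/36 = 1/36
⇒ 3j(1 3 4; 0 0 0)² = 4/63, sgn +1
Racah Σ t=0..0: t=0:+1/240 = 1/240
⇒ 3j(1 3 4; -1 -2 3)² = 1/12, sgn -1
4πI² = N·(3j₀)²·(3jₘ)² = 1/1
I = -1·√(1/4π) = -0.28209479

-0.282095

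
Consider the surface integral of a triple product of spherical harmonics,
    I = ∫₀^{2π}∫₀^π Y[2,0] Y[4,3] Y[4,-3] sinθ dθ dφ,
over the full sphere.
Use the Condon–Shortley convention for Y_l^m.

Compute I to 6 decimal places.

0.057344

m-sum 0 ✓  L=10 even ✓  2≤4≤6 ✓
Π(2lᵢ+1) = 5×9×9 = 405
triangle coeff Δ(2,4,4) = 1/13860
Σ_t [0,2]: t=0:+1/192 t=1:−1/36 t=2:+1/192 = -5/288
(3j)²=20/693 [(2 4 4; 0 0 0)], sign=-1
Σ_t [1,2]: t=1:−1/720 t=2:+1/480 = 1/1440
(3j)²=7/1980 [(2 4 4; 0 3 -3)], sign=-1
⇒ 4πI² = 5/121
I = (+1)√(5/121/(4π)) = 0.05734392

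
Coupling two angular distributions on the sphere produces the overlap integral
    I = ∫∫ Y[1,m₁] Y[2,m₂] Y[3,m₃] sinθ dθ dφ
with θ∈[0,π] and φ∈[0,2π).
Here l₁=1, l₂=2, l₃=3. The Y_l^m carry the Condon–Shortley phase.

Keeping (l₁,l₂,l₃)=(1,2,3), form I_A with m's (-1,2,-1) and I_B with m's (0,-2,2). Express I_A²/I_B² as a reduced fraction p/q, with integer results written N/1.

Shared (l₁,l₂,l₃)=(1,2,3): N and (l;000)² cancel in I_A²/I_B².
A: Δ = 0!·2!·4!/7! = 1/105; Racah Σ t=0..0: t=0:+1/48 = 1/48; ⇒ 3j(1 2 3; -1 2 -1)² = 1/105, sgn +1
B: Δ = 0!·2!·4!/7! = 1/105; Racah Σ t=0..0: t=0:+1/24 = 1/24; ⇒ 3j(1 2 3; 0 -2 2)² = 1/21, sgn -1
I_A²/I_B² = (1/105)/(1/21) = 1/5

1/5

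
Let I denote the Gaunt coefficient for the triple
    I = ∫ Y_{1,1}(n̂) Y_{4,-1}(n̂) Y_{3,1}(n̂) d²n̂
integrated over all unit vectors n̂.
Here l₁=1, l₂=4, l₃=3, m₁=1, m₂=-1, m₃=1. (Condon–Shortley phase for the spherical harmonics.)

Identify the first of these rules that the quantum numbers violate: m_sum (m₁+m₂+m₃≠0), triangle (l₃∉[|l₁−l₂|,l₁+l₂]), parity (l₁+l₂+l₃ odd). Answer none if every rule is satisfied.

Σmᵢ = 1  ✗
l₃∈[|l₁−l₂|,l₁+l₂]=[3,5], have l₃=3
Σlᵢ = 8 ⇒ even

m_sum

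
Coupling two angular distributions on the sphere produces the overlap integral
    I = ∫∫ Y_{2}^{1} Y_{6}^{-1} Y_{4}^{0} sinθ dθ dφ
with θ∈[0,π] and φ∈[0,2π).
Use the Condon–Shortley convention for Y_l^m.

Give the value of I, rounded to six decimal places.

-0.210395

Rules hold: Σm=0, L=12 even, 4≤4≤8.
N = 5·13·9 = 585
Δ = 4!·0!·8!/13! = 1/6435
Racah Σ t=2..2: t=2:+1/2304 = 1/2304
⇒ 3j(2 6 4; 0 0 0)² = 5/143, sgn +1
Racah Σ t=1..1: t=1:−1/3456 = -1/3456
⇒ 3j(2 6 4; 1 -1 0)² = 35/1287, sgn -1
4πI² = N·(3j₀)²·(3jₘ)² = 875/1573
I = -1·√(0.556262/4π) = -0.21039467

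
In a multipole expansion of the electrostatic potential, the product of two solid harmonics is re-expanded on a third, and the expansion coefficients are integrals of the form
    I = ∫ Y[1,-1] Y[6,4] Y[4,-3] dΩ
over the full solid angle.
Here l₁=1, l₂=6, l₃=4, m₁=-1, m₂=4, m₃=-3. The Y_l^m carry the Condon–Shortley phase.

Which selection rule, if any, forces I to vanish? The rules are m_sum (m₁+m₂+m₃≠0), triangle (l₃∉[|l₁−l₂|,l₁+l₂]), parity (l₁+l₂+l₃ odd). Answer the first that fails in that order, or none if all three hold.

m₁+m₂+m₃ = -1 + 4 − 3 = 0  ✓
triangle: |1−6|=5 ≤ l₃=4 ≤ 1+6=7  ✗
parity: l₁+l₂+l₃ = 11 is odd

triangle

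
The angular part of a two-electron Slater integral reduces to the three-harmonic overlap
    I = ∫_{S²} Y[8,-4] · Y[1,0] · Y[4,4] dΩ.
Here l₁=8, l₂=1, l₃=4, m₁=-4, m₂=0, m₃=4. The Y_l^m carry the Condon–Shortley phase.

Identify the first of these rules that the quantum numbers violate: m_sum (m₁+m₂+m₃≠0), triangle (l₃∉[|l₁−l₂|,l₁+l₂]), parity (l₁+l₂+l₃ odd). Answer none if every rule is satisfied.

triangle

m₁+m₂+m₃ = -4 + 0 + 4 = 0  ✓
triangle: |8−1|=7 ≤ l₃=4 ≤ 8+1=9  ✗
parity: l₁+l₂+l₃ = 13 is odd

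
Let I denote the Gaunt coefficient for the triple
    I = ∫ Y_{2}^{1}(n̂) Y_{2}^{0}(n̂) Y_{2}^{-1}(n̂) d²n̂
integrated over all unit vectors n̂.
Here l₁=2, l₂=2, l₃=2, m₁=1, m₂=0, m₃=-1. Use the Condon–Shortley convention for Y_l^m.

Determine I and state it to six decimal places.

-0.090112

m-sum 0 ✓  L=6 even ✓  0≤2≤4 ✓
Π(2lᵢ+1) = 5×5×5 = 125
triangle coeff Δ(2,2,2) = 1/630
Σ_t [0,2]: t=0:+1/8 t=1:−1/1 t=2:+1/8 = -3/4
(3j)²=2/35 [(2 2 2; 0 0 0)], sign=-1
Σ_t [0,1]: t=0:+1/4 t=1:−1/2 = -1/4
(3j)²=1/70 [(2 2 2; 1 0 -1)], sign=+1
⇒ 4πI² = 5/49
I = (-1)√(5/49/(4π)) = -0.09011188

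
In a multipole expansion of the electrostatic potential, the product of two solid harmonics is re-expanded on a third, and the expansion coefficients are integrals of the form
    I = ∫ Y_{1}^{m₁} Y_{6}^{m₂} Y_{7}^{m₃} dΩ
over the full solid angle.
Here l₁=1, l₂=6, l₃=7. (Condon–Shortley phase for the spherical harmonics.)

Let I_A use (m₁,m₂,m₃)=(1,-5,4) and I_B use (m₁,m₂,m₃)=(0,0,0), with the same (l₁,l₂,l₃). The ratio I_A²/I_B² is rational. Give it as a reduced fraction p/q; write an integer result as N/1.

Shared (l₁,l₂,l₃)=(1,6,7): N and (l;000)² cancel in I_A²/I_B².
A: Δ = 0!·2!·12!/15! = 1/1365; Racah Σ t=0..0: t=0:+1/79833600 = 1/79833600; ⇒ 3j(1 6 7; 1 -5 4)² = 1/455, sgn -1
B: Δ = 0!·2!·12!/15! = 1/1365; Racah Σ t=0..0: t=0:+1/518400 = 1/518400; ⇒ 3j(1 6 7; 0 0 0)² = 7/195, sgn -1
I_A²/I_B² = (1/455)/(7/195) = 3/49

3/49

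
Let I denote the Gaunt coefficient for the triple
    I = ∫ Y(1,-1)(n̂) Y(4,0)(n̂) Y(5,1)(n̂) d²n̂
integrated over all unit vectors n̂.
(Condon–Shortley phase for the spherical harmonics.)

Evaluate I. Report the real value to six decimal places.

-0.190188

m-sum 0 ✓  L=10 even ✓  3≤5≤5 ✓
Π(2lᵢ+1) = 3×9×11 = 297
triangle coeff Δ(1,4,5) = 1/495
Σ_t [0,0]: t=0:+1/576 = 1/576
(3j)²=5/99 [(1 4 5; 0 0 0)], sign=-1
Σ_t [0,0]: t=0:+1/1152 = 1/1152
(3j)²=1/33 [(1 4 5; -1 0 1)], sign=+1
⇒ 4πI² = 5/11
I = (-1)√(5/11/(4π)) = -0.19018827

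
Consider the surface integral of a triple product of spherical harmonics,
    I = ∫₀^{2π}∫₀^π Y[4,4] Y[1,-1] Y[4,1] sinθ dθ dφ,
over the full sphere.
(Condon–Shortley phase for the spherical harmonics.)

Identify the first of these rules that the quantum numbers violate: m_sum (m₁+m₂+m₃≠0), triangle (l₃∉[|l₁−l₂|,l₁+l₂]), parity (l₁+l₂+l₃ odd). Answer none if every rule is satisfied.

m_sum

azimuthal sum: 4 − 1 + 1 = 4  ✗
3 ≤ 4 ≤ 5 (triangle on l)
L = 4 + 1 + 4 = 9 (odd)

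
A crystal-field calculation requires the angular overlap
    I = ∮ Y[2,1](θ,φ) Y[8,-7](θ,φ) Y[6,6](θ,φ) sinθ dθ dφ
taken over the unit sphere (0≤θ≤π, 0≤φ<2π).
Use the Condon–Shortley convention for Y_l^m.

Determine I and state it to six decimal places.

-0.181017

m-sum 0 ✓  L=16 even ✓  6≤6≤10 ✓
Π(2lᵢ+1) = 5×17×13 = 1105
triangle coeff Δ(2,8,6) = 1/30940
Σ_t [2,2]: t=2:+1/2073600 = 1/2073600
(3j)²=28/1105 [(2 8 6; 0 0 0)], sign=+1
Σ_t [1,1]: t=1:−1/2874009600 = -1/2874009600
(3j)²=1/68 [(2 8 6; 1 -7 6)], sign=-1
⇒ 4πI² = 7/17
I = (-1)√(7/17/(4π)) = -0.18101711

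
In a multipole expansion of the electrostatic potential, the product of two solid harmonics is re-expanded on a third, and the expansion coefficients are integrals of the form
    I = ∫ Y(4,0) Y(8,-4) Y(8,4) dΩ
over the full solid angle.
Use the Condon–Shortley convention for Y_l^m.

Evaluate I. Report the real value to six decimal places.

Rules hold: Σm=0, L=20 even, 4≤8≤12.
N = 9·17·17 = 2601
Δ = 4!·4!·12!/21! = 1/185175900
Racah Σ t=0..4: t=0:+1/557383680 t=1:−1/21772800 t=2:+1/8294400 t=3:−1/21772800 t=4:+1/557383680 = 1/30965760
⇒ 3j(4 8 8; 0 0 0)² = 36/4199, sgn +1
Racah Σ t=0..4: t=0:+1/557383680 t=1:−1/78382080 t=2:+1/116121600 t=3:−1/1437004800 t=4:+1/275904921600 = -1/328458240
⇒ 3j(4 8 8; 0 -4 4)² = 16/4199, sgn -1
4πI² = N·(3j₀)²·(3jₘ)² = 5184/61009
I = -1·√(0.0849711/4π) = -0.08223006

-0.082230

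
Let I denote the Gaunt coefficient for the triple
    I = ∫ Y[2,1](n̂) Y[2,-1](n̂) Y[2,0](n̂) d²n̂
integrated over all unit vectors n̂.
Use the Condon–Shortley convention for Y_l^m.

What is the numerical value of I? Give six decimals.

-0.090112

Checks pass: Σm=0; 6 even; l₃=2∈[0,4].
(2·2+1)(2·2+1)(2·2+1) = 125
Δ: 2! 2! 2! / 7! → 1/630
sum: t=0:+1/8 t=1:−1/1 t=2:+1/8 = -3/4
3j²(2 2 2; 0 0 0) = Δ·Π!·Σ² = 2/35  (sign -1)
sum: t=0:+1/2 t=1:−1/4 = 1/4
3j²(2 2 2; 1 -1 0) = Δ·Π!·Σ² = 1/70  (sign +1)
combine: 4πI² = 125·2/35·1/70 = 5/49
take √, sign -1: I = -0.09011188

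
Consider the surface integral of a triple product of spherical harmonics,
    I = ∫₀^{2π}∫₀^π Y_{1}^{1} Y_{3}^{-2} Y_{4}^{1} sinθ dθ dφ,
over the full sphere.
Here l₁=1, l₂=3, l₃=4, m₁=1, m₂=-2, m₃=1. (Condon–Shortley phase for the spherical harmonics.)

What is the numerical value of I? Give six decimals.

Checks pass: Σm=0; 8 even; l₃=4∈[2,4].
(2·1+1)(2·3+1)(2·4+1) = 189
Δ: 0! 2! 6! / 9! → 1/252
sum: t=0:+1/36 = 1/36
3j²(1 3 4; 0 0 0) = Δ·Π!·Σ² = 4/63  (sign +1)
sum: t=0:+1/240 = 1/240
3j²(1 3 4; 1 -2 1) = Δ·Π!·Σ² = 1/84  (sign -1)
combine: 4πI² = 189·4/63·1/84 = 1/7
take √, sign -1: I = -0.10662181

-0.106622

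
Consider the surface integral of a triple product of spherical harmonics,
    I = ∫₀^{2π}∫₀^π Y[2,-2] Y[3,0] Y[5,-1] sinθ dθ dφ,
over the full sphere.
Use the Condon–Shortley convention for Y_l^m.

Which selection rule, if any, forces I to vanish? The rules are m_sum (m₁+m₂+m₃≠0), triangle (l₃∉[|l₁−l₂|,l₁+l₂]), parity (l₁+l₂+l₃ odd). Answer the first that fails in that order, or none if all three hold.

azimuthal sum: -2 + 0 − 1 = -3  ✗
1 ≤ 5 ≤ 5 (triangle on l)
L = 2 + 3 + 5 = 10 (even)

m_sum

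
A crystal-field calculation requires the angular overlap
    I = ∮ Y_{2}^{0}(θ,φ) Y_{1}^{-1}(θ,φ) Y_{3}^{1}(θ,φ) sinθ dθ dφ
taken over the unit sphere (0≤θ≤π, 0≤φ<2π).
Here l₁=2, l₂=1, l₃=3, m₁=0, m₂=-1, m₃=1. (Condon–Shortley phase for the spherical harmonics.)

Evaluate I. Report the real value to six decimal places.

m-sum 0 ✓  L=6 even ✓  1≤3≤3 ✓
Π(2lᵢ+1) = 5×3×7 = 105
triangle coeff Δ(2,1,3) = 1/105
Σ_t [0,0]: t=0:+1/4 = 1/4
(3j)²=3/35 [(2 1 3; 0 0 0)], sign=-1
Σ_t [0,0]: t=0:+1/8 = 1/8
(3j)²=2/35 [(2 1 3; 0 -1 1)], sign=+1
⇒ 4πI² = 18/35
I = (-1)√(18/35/(4π)) = -0.20230066

-0.202301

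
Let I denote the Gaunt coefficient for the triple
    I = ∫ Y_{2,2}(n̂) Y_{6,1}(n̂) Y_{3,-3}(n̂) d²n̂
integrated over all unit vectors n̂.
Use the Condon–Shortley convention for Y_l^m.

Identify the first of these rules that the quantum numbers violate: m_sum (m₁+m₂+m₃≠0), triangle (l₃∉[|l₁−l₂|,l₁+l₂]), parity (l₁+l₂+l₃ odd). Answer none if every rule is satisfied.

m₁+m₂+m₃ = 2 + 1 − 3 = 0  ✓
triangle: |2−6|=4 ≤ l₃=3 ≤ 2+6=8  ✗
parity: l₁+l₂+l₃ = 11 is odd

triangle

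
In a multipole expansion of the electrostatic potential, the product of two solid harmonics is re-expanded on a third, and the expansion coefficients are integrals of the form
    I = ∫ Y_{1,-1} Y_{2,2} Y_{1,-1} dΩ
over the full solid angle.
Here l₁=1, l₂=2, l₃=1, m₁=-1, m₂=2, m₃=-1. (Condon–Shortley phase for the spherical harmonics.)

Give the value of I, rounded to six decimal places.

Checks pass: Σm=0; 4 even; l₃=1∈[1,3].
(2·1+1)(2·2+1)(2·1+1) = 45
Δ: 2! 0! 2! / 5! → 1/30
sum: t=1:−1/1 = -1/1
3j²(1 2 1; 0 0 0) = Δ·Π!·Σ² = 2/15  (sign +1)
sum: t=2:+1/4 = 1/4
3j²(1 2 1; -1 2 -1) = Δ·Π!·Σ² = 1/5  (sign +1)
combine: 4πI² = 45·2/15·1/5 = 6/5
take √, sign +1: I = 0.30901936

0.309019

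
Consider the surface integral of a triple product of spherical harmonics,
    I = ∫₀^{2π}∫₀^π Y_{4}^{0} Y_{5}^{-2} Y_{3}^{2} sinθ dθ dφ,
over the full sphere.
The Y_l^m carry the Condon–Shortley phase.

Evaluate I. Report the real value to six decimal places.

Checks pass: Σm=0; 12 even; l₃=3∈[1,9].
(2·4+1)(2·5+1)(2·3+1) = 693
Δ: 6! 2! 4! / 13! → 1/180180
sum: t=2:+1/576 t=3:−1/144 t=4:+1/576 = -1/288
3j²(4 5 3; 0 0 0) = Δ·Π!·Σ² = 20/1001  (sign +1)
sum: t=2:+1/576 t=3:−1/864 = 1/1728
3j²(4 5 3; 0 -2 2) = Δ·Π!·Σ² = 5/1287  (sign -1)
combine: 4πI² = 693·20/1001·5/1287 = 100/1859
take √, sign -1: I = -0.06542675

-0.065427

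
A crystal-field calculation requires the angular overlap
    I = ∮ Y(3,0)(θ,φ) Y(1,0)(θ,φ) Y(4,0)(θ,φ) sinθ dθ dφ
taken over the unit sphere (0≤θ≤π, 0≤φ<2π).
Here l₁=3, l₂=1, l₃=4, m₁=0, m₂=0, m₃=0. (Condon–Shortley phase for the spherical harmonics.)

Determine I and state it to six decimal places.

0.246233

Rules hold: Σm=0, L=8 even, 2≤4≤4.
N = 7·3·9 = 189
Δ = 0!·6!·2!/9! = 1/252
Racah Σ t=0..0: t=0:+1/36 = 1/36
⇒ 3j(3 1 4; 0 0 0)² = 4/63, sgn +1
(m-triple is (0,0,0) — same symbol as above.)
4πI² = N·(3j₀)²·(3jₘ)² = 16/21
I = +1·√(0.761905/4π) = 0.24623252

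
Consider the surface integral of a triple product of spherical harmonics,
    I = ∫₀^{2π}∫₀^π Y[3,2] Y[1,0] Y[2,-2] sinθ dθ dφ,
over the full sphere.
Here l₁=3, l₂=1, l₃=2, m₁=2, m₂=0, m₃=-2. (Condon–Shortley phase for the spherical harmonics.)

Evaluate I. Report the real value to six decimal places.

0.184674

m-sum 0 ✓  L=6 even ✓  2≤2≤4 ✓
Π(2lᵢ+1) = 7×3×5 = 105
triangle coeff Δ(3,1,2) = 1/105
Σ_t [1,1]: t=1:−1/4 = -1/4
(3j)²=3/35 [(3 1 2; 0 0 0)], sign=-1
Σ_t [1,1]: t=1:−1/24 = -1/24
(3j)²=1/21 [(3 1 2; 2 0 -2)], sign=-1
⇒ 4πI² = 3/7
I = (+1)√(3/7/(4π)) = 0.18467439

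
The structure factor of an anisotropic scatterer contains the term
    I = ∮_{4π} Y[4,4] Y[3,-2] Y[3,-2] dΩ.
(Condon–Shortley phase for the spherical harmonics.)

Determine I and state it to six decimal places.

m-sum 0 ✓  L=10 even ✓  1≤3≤7 ✓
Π(2lᵢ+1) = 9×7×7 = 441
triangle coeff Δ(4,3,3) = 1/34650
Σ_t [1,3]: t=1:−1/72 t=2:+1/16 t=3:−1/72 = 5/144
(3j)²=2/77 [(4 3 3; 0 0 0)], sign=-1
Σ_t [0,0]: t=0:+1/576 = 1/576
(3j)²=5/99 [(4 3 3; 4 -2 -2)], sign=-1
⇒ 4πI² = 70/121
I = (+1)√(70/121/(4π)) = 0.21456131

0.214561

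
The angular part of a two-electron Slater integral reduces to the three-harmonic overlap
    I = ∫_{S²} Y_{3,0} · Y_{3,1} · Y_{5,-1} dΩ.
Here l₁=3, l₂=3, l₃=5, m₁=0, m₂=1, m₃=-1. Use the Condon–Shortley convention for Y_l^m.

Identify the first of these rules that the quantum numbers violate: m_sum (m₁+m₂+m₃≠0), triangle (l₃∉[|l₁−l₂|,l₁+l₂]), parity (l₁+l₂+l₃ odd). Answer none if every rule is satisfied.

parity

azimuthal sum: 0 + 1 − 1 = 0  ✓
0 ≤ 5 ≤ 6 (triangle on l)  ✓
L = 3 + 3 + 5 = 11 (odd)  ✗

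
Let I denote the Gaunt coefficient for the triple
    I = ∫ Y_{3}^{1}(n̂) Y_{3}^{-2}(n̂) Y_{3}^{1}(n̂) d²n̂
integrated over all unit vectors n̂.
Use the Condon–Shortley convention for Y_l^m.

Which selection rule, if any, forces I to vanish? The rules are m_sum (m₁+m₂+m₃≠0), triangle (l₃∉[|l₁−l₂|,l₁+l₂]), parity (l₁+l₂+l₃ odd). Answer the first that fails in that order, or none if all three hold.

parity

Σmᵢ = 0  ✓
l₃∈[|l₁−l₂|,l₁+l₂]=[0,6], have l₃=3  ✓
Σlᵢ = 9 ⇒ odd  ✗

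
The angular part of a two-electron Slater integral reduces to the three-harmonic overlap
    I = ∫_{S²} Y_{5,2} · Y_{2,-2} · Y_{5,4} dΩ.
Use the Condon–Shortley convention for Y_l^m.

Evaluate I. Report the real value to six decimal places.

2 − 2 + 4 = 4 ≠ 0: azimuthal integral kills it; I = 0

0.000000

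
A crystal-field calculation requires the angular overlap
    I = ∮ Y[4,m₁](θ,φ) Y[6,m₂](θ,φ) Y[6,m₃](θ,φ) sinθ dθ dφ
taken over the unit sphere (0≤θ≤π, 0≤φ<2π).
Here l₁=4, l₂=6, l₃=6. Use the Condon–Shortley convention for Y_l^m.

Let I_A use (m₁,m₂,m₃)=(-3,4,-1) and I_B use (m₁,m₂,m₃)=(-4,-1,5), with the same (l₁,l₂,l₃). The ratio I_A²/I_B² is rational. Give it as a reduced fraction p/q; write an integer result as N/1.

25/11

l's match ⇒ only the (l;m) 3-j factors differ between A and B.
A: triangle coeff Δ(4,6,6) = 1/15315300; Σ_t [3,4]: t=3:−1/725760 t=4:+1/207360 = 1/290304; (3j)²=125/7293 [(4 6 6; -3 4 -1)], sign=-1
B: triangle coeff Δ(4,6,6) = 1/15315300; Σ_t [4,4]: t=4:+1/2903040 = 1/2903040; (3j)²=5/663 [(4 6 6; -4 -1 5)], sign=-1
I_A²/I_B² = (125/7293)/(5/663) = 25/11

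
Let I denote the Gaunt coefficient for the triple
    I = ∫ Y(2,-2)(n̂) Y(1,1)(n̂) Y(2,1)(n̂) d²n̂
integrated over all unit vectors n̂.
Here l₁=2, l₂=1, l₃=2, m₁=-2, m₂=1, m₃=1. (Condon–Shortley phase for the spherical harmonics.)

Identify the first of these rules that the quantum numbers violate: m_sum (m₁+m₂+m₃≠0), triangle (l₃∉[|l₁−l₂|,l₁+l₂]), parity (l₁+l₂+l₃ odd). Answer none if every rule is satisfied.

parity

Σmᵢ = 0  ✓
l₃∈[|l₁−l₂|,l₁+l₂]=[1,3], have l₃=2  ✓
Σlᵢ = 5 ⇒ odd  ✗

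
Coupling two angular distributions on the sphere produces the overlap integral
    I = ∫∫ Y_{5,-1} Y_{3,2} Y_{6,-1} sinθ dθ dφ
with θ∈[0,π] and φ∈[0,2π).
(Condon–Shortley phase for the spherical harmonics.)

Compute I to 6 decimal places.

Checks pass: Σm=0; 14 even; l₃=6∈[2,8].
(2·5+1)(2·3+1)(2·6+1) = 1001
Δ: 2! 8! 4! / 15! → 1/675675
sum: t=0:+1/8640 t=1:−1/2304 t=2:+1/8640 = -7/34560
3j²(5 3 6; 0 0 0) = Δ·Π!·Σ² = 7/429  (sign -1)
sum: t=1:−1/17280 t=2:+1/6912 = 1/11520
3j²(5 3 6; -1 2 -1) = Δ·Π!·Σ² = 2/143  (sign -1)
combine: 4πI² = 1001·7/429·2/143 = 98/429
take √, sign +1: I = 0.13482780

0.134828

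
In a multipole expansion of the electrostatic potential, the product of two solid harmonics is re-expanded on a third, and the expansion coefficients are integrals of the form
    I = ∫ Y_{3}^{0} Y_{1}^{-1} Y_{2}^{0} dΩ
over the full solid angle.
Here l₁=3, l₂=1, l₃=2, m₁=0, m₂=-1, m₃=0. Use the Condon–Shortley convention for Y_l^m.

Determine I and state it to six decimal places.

0.000000

m-sum = 0 − 1 + 0 = -1 ≠ 0 ⇒ I = 0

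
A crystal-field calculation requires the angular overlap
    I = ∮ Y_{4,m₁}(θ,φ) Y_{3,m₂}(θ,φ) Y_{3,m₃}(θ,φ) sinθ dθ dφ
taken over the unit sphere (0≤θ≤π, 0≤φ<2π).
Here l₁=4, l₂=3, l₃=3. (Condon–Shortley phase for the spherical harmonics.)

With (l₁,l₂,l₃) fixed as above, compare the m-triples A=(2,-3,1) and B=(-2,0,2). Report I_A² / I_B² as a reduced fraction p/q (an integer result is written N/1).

18/1

l's match ⇒ only the (l;m) 3-j factors differ between A and B.
A: triangle coeff Δ(4,3,3) = 1/34650; Σ_t [0,0]: t=0:+1/192 = 1/192; (3j)²=3/77 [(4 3 3; 2 -3 1)], sign=+1
B: triangle coeff Δ(4,3,3) = 1/34650; Σ_t [2,3]: t=2:+1/96 t=3:−1/72 = -1/288; (3j)²=1/462 [(4 3 3; -2 0 2)], sign=+1
I_A²/I_B² = (3/77)/(1/462) = 18/1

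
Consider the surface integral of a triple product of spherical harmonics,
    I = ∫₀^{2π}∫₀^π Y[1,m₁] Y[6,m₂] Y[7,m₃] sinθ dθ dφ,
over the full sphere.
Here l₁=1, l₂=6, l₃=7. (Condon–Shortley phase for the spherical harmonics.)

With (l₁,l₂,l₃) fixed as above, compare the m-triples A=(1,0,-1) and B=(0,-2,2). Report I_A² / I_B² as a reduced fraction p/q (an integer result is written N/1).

l's match ⇒ only the (l;m) 3-j factors differ between A and B.
A: triangle coeff Δ(1,6,7) = 1/1365; Σ_t [0,0]: t=0:+1/1036800 = 1/1036800; (3j)²=4/195 [(1 6 7; 1 0 -1)], sign=+1
B: triangle coeff Δ(1,6,7) = 1/1365; Σ_t [0,0]: t=0:+1/967680 = 1/967680; (3j)²=3/91 [(1 6 7; 0 -2 2)], sign=-1
I_A²/I_B² = (4/195)/(3/91) = 28/45

28/45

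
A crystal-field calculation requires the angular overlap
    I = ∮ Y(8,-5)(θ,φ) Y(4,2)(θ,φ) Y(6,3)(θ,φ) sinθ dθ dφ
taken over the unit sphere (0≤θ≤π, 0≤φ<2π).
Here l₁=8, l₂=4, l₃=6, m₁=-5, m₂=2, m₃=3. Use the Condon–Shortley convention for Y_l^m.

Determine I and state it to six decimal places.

Checks pass: Σm=0; 18 even; l₃=6∈[4,12].
(2·8+1)(2·4+1)(2·6+1) = 1989
Δ: 6! 10! 2! / 19! → 1/23279256
sum: t=2:+1/1658880 t=3:−1/518400 t=4:+1/1658880 = -1/1382400
3j²(8 4 6; 0 0 0) = Δ·Π!·Σ² = 504/46189  (sign -1)
sum: t=4:+1/34836480 t=5:−1/9676800 t=6:+1/43545600 = -1/19353600
3j²(8 4 6; -5 2 3) = Δ·Π!·Σ² = 243/18088  (sign +1)
combine: 4πI² = 1989·504/46189·243/18088 = 19683/67507
take √, sign -1: I = -0.15232329

-0.152323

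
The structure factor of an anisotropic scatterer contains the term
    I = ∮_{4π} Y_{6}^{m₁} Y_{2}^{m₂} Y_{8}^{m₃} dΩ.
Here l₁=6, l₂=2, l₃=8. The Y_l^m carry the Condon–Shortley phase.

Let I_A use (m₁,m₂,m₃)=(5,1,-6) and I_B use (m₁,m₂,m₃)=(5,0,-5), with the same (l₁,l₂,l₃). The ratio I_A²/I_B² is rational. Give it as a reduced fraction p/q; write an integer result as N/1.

28/9

Shared (l₁,l₂,l₃)=(6,2,8): N and (l;000)² cancel in I_A²/I_B².
A: Δ = 0!·12!·4!/17! = 1/30940; Racah Σ t=0..0: t=0:+1/239500800 = 1/239500800; ⇒ 3j(6 2 8; 5 1 -6)² = 2/85, sgn +1
B: Δ = 0!·12!·4!/17! = 1/30940; Racah Σ t=0..0: t=0:+1/159667200 = 1/159667200; ⇒ 3j(6 2 8; 5 0 -5)² = 9/1190, sgn -1
I_A²/I_B² = (2/85)/(9/1190) = 28/9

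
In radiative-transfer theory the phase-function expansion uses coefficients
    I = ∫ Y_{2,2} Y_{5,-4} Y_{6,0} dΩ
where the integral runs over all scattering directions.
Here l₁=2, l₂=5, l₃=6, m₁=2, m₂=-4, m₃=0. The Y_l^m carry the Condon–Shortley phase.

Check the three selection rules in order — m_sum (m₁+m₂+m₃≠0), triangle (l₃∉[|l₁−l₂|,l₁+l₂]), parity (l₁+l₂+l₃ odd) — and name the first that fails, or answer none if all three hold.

Σmᵢ = -2  ✗
l₃∈[|l₁−l₂|,l₁+l₂]=[3,7], have l₃=6
Σlᵢ = 13 ⇒ odd

m_sum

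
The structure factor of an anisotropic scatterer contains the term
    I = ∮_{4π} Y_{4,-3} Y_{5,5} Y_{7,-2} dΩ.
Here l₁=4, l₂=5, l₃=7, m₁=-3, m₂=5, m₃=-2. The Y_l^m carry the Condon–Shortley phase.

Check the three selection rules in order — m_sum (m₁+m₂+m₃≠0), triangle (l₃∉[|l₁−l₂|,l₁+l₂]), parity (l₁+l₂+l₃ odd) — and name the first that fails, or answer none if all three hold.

none

azimuthal sum: -3 + 5 − 2 = 0  ✓
1 ≤ 7 ≤ 9 (triangle on l)  ✓
L = 4 + 5 + 7 = 16 (even)  ✓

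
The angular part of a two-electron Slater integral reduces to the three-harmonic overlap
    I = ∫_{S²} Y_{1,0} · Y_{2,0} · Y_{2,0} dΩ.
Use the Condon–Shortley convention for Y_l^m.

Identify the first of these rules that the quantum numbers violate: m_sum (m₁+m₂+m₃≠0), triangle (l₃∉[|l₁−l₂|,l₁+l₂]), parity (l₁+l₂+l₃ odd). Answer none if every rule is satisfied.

parity

m₁+m₂+m₃ = 0 + 0 + 0 = 0  ✓
triangle: |1−2|=1 ≤ l₃=2 ≤ 1+2=3  ✓
parity: l₁+l₂+l₃ = 5 is odd  ✗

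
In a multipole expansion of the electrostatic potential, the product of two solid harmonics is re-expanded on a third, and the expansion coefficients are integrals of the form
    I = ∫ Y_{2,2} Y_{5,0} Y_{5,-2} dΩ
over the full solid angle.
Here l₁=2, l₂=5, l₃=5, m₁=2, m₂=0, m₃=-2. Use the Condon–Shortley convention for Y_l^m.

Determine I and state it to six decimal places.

-0.191372

Checks pass: Σm=0; 12 even; l₃=5∈[3,7].
(2·2+1)(2·5+1)(2·5+1) = 605
Δ: 2! 2! 8! / 13! → 1/38610
sum: t=0:+1/2880 t=1:−1/576 t=2:+1/2880 = -1/960
3j²(2 5 5; 0 0 0) = Δ·Π!·Σ² = 10/429  (sign +1)
sum: t=0:+1/2880 = 1/2880
3j²(2 5 5; 2 0 -2) = Δ·Π!·Σ² = 14/429  (sign -1)
combine: 4πI² = 605·10/429·14/429 = 700/1521
take √, sign -1: I = -0.19137248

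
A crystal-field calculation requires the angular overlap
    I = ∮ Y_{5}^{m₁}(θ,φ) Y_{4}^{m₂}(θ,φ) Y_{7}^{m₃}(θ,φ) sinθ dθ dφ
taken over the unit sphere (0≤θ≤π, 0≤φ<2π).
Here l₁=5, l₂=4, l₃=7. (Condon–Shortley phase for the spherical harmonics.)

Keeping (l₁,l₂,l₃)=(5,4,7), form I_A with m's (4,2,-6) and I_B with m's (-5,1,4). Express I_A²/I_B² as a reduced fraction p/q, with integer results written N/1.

26/125

l's match ⇒ only the (l;m) 3-j factors differ between A and B.
A: triangle coeff Δ(5,4,7) = 1/6126120; Σ_t [0,1]: t=0:+1/7257600 t=1:−1/4838400 = -1/14515200; (3j)²=3/1190 [(5 4 7; 4 2 -6)], sign=+1
B: triangle coeff Δ(5,4,7) = 1/6126120; Σ_t [2,2]: t=2:+1/2903040 = 1/2903040; (3j)²=75/6188 [(5 4 7; -5 1 4)], sign=-1
I_A²/I_B² = (3/1190)/(75/6188) = 26/125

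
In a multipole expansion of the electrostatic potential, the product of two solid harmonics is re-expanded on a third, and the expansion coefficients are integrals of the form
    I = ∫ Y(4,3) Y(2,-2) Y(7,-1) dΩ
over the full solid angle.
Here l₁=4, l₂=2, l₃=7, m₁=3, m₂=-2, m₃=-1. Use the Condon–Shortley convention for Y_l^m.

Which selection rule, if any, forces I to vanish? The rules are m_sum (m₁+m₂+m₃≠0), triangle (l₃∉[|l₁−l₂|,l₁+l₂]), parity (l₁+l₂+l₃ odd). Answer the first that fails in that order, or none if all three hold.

triangle

Σmᵢ = 0  ✓
l₃∈[|l₁−l₂|,l₁+l₂]=[2,6], have l₃=7  ✗
Σlᵢ = 13 ⇒ odd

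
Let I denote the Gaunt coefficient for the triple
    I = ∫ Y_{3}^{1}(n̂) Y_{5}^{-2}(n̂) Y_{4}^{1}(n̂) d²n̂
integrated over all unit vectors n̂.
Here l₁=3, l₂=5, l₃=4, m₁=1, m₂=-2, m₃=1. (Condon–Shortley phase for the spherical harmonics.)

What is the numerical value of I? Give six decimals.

0.148044

Checks pass: Σm=0; 12 even; l₃=4∈[2,8].
(2·3+1)(2·5+1)(2·4+1) = 693
Δ: 4! 2! 6! / 13! → 1/180180
sum: t=1:−1/576 t=2:+1/144 t=3:−1/576 = 1/288
3j²(3 5 4; 0 0 0) = Δ·Π!·Σ² = 20/1001  (sign +1)
sum: t=0:+1/1728 t=1:−1/288 t=2:+1/960 = -1/540
3j²(3 5 4; 1 -2 1) = Δ·Π!·Σ² = 128/6435  (sign +1)
combine: 4πI² = 693·20/1001·128/6435 = 512/1859
take √, sign +1: I = 0.14804384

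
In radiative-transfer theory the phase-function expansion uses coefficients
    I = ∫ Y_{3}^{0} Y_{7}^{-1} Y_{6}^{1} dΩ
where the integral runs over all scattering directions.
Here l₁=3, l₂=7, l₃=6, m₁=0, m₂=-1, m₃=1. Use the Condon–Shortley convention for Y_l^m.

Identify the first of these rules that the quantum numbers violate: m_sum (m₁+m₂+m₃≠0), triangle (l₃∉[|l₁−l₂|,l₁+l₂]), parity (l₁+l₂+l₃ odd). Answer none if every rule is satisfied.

m₁+m₂+m₃ = 0 − 1 + 1 = 0  ✓
triangle: |3−7|=4 ≤ l₃=6 ≤ 3+7=10  ✓
parity: l₁+l₂+l₃ = 16 is even  ✓

none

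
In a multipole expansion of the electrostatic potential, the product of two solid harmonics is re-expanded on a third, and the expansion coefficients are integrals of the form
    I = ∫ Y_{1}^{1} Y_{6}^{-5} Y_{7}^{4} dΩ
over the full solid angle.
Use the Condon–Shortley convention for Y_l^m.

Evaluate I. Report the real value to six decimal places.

0.060604

m-sum 0 ✓  L=14 even ✓  5≤7≤7 ✓
Π(2lᵢ+1) = 3×13×15 = 585
triangle coeff Δ(1,6,7) = 1/1365
Σ_t [0,0]: t=0:+1/518400 = 1/518400
(3j)²=7/195 [(1 6 7; 0 0 0)], sign=-1
Σ_t [0,0]: t=0:+1/79833600 = 1/79833600
(3j)²=1/455 [(1 6 7; 1 -5 4)], sign=-1
⇒ 4πI² = 3/65
I = (+1)√(3/65/(4π)) = 0.06060368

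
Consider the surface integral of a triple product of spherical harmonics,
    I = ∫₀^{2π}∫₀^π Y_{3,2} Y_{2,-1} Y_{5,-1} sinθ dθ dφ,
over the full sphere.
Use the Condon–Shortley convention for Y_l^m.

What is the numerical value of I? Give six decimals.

-0.117387

m-sum 0 ✓  L=10 even ✓  1≤5≤5 ✓
Π(2lᵢ+1) = 7×5×11 = 385
triangle coeff Δ(3,2,5) = 1/2310
Σ_t [0,0]: t=0:+1/144 = 1/144
(3j)²=10/231 [(3 2 5; 0 0 0)], sign=-1
Σ_t [0,0]: t=0:+1/720 = 1/720
(3j)²=4/385 [(3 2 5; 2 -1 -1)], sign=+1
⇒ 4πI² = 40/231
I = (-1)√(40/231/(4π)) = -0.11738675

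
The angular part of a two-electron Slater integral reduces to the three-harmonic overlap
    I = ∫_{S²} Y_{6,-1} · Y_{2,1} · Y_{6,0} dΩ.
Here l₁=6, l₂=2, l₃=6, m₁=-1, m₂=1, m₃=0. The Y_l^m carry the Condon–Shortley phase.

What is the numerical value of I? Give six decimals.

-0.030344

Checks pass: Σm=0; 14 even; l₃=6∈[4,8].
(2·6+1)(2·2+1)(2·6+1) = 845
Δ: 2! 10! 2! / 15! → 1/90090
sum: t=0:+1/69120 t=1:−1/14400 t=2:+1/69120 = -7/172800
3j²(6 2 6; 0 0 0) = Δ·Π!·Σ² = 14/715  (sign -1)
sum: t=1:−1/34560 t=2:+1/28800 = 1/172800
3j²(6 2 6; -1 1 0) = Δ·Π!·Σ² = 1/1430  (sign +1)
combine: 4πI² = 845·14/715·1/1430 = 7/605
take √, sign -1: I = -0.03034355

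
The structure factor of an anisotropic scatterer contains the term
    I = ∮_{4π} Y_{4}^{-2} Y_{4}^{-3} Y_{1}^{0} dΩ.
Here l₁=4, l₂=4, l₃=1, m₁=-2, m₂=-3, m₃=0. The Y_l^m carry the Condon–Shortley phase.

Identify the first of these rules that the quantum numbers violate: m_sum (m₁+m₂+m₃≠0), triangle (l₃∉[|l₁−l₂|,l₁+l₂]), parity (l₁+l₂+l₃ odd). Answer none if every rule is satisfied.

azimuthal sum: -2 − 3 + 0 = -5  ✗
0 ≤ 1 ≤ 8 (triangle on l)
L = 4 + 4 + 1 = 9 (odd)

m_sum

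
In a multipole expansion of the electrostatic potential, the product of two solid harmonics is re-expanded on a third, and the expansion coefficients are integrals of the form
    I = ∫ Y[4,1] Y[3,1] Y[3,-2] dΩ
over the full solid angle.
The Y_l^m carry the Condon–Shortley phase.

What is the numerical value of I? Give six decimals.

0.145070

Rules hold: Σm=0, L=10 even, 1≤3≤7.
N = 9·7·7 = 441
Δ = 4!·4!·2!/11! = 1/34650
Racah Σ t=1..3: t=1:−1/72 t=2:+1/16 t=3:−1/72 = 5/144
⇒ 3j(4 3 3; 0 0 0)² = 2/77, sgn -1
Racah Σ t=2..3: t=2:+1/48 t=3:−1/144 = 1/72
⇒ 3j(4 3 3; 1 1 -2)² = 16/693, sgn -1
4πI² = N·(3j₀)²·(3jₘ)² = 32/121
I = +1·√(0.264463/4π) = 0.14506992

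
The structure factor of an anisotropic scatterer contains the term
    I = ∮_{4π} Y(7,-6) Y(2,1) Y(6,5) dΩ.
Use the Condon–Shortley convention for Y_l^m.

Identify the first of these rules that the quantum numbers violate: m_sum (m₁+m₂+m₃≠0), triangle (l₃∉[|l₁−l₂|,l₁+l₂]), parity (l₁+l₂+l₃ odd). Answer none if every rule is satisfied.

azimuthal sum: -6 + 1 + 5 = 0  ✓
5 ≤ 6 ≤ 9 (triangle on l)  ✓
L = 7 + 2 + 6 = 15 (odd)  ✗

parity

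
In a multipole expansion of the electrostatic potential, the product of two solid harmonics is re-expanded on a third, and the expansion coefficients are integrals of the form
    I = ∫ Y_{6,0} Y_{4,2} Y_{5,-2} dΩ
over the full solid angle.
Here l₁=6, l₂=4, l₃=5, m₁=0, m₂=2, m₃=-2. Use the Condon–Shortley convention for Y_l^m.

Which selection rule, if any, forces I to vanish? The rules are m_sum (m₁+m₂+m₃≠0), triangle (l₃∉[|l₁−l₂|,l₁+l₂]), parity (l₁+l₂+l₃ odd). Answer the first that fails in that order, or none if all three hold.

Σmᵢ = 0  ✓
l₃∈[|l₁−l₂|,l₁+l₂]=[2,10], have l₃=5  ✓
Σlᵢ = 15 ⇒ odd  ✗

parity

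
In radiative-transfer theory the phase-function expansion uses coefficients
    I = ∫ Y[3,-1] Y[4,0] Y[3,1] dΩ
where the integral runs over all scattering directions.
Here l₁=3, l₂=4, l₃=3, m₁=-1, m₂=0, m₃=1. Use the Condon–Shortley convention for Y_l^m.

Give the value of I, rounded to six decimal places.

-0.025645

Rules hold: Σm=0, L=10 even, 1≤3≤7.
N = 7·9·7 = 441
Δ = 4!·2!·4!/11! = 1/34650
Racah Σ t=1..3: t=1:−1/72 t=2:+1/16 t=3:−1/72 = 5/144
⇒ 3j(3 4 3; 0 0 0)² = 2/77, sgn -1
Racah Σ t=2..4: t=2:+1/32 t=3:−1/36 t=4:+1/1152 = 5/1152
⇒ 3j(3 4 3; -1 0 1)² = 1/1386, sgn +1
4πI² = N·(3j₀)²·(3jₘ)² = 1/121
I = -1·√(0.00826446/4π) = -0.02564498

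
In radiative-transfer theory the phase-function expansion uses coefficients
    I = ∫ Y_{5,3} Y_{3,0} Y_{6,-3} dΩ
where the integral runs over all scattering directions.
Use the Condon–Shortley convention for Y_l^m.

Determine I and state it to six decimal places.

Checks pass: Σm=0; 14 even; l₃=6∈[2,8].
(2·5+1)(2·3+1)(2·6+1) = 1001
Δ: 2! 8! 4! / 15! → 1/675675
sum: t=0:+1/8640 t=1:−1/2304 t=2:+1/8640 = -7/34560
3j²(5 3 6; 0 0 0) = Δ·Π!·Σ² = 7/429  (sign -1)
sum: t=0:+1/17280 t=1:−1/20160 t=2:+1/483840 = 1/96768
3j²(5 3 6; 3 0 -3) = Δ·Π!·Σ² = 1/1001  (sign -1)
combine: 4πI² = 1001·7/429·1/1001 = 7/429
take √, sign +1: I = 0.03603425

0.036034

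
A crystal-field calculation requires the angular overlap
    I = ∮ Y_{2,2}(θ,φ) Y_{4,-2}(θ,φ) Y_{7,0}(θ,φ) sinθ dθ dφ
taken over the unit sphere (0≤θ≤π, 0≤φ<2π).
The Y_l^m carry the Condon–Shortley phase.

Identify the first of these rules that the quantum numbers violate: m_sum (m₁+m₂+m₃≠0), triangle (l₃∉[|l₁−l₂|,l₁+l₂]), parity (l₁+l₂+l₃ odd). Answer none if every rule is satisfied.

azimuthal sum: 2 − 2 + 0 = 0  ✓
2 ≤ 7 ≤ 6 (triangle on l)  ✗
L = 2 + 4 + 7 = 13 (odd)

triangle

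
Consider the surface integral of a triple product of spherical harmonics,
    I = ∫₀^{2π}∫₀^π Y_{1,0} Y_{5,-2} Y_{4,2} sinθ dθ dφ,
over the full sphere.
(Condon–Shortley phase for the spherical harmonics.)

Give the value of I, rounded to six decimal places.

0.225034

Checks pass: Σm=0; 10 even; l₃=4∈[4,6].
(2·1+1)(2·5+1)(2·4+1) = 297
Δ: 2! 0! 8! / 11! → 1/495
sum: t=1:−1/576 = -1/576
3j²(1 5 4; 0 0 0) = Δ·Π!·Σ² = 5/99  (sign -1)
sum: t=1:−1/1440 = -1/1440
3j²(1 5 4; 0 -2 2) = Δ·Π!·Σ² = 7/165  (sign -1)
combine: 4πI² = 297·5/99·7/165 = 7/11
take √, sign +1: I = 0.22503380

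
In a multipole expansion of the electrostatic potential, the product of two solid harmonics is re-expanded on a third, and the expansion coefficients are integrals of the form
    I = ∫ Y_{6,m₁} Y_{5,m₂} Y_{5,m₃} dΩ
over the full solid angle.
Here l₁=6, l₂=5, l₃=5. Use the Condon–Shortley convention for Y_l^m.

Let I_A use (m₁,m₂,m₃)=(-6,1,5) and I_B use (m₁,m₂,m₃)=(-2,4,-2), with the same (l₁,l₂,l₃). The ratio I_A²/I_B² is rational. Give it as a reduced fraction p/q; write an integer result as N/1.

11/14

l's match ⇒ only the (l;m) 3-j factors differ between A and B.
A: triangle coeff Δ(6,5,5) = 1/28588560; Σ_t [6,6]: t=6:+1/12441600 = 1/12441600; (3j)²=3/442 [(6 5 5; -6 1 5)], sign=+1
B: triangle coeff Δ(6,5,5) = 1/28588560; Σ_t [5,6]: t=5:−1/103680 t=6:+1/207360 = -1/207360; (3j)²=21/2431 [(6 5 5; -2 4 -2)], sign=+1
I_A²/I_B² = (3/442)/(21/2431) = 11/14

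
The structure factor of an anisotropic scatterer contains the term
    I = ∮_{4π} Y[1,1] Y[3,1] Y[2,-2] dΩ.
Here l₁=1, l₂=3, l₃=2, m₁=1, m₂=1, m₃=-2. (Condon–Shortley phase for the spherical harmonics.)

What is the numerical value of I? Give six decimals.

-0.082589

Rules hold: Σm=0, L=6 even, 2≤2≤4.
N = 3·7·5 = 105
Δ = 2!·0!·4!/7! = 1/105
Racah Σ t=1..1: t=1:−1/4 = -1/4
⇒ 3j(1 3 2; 0 0 0)² = 3/35, sgn -1
Racah Σ t=0..0: t=0:+1/48 = 1/48
⇒ 3j(1 3 2; 1 1 -2)² = 1/105, sgn +1
4πI² = N·(3j₀)²·(3jₘ)² = 3/35
I = -1·√(0.0857143/4π) = -0.08258890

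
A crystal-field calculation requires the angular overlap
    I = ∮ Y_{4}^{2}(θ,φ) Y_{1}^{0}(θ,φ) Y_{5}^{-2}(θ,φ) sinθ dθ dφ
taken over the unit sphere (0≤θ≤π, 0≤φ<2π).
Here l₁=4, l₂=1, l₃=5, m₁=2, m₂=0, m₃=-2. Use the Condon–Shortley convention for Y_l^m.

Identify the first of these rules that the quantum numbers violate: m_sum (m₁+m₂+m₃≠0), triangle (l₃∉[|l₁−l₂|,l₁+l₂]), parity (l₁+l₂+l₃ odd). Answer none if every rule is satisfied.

none

azimuthal sum: 2 + 0 − 2 = 0  ✓
3 ≤ 5 ≤ 5 (triangle on l)  ✓
L = 4 + 1 + 5 = 10 (even)  ✓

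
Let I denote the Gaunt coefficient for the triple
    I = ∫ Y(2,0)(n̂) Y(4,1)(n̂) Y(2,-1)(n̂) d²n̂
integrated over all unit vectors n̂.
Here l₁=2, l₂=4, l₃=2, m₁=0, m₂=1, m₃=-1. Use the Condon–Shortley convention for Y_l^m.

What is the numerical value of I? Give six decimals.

Rules hold: Σm=0, L=8 even, 2≤2≤6.
N = 5·9·5 = 225
Δ = 4!·0!·4!/9! = 1/630
Racah Σ t=2..2: t=2:+1/16 = 1/16
⇒ 3j(2 4 2; 0 0 0)² = 2/35, sgn +1
Racah Σ t=2..2: t=2:+1/24 = 1/24
⇒ 3j(2 4 2; 0 1 -1)² = 1/21, sgn -1
4πI² = N·(3j₀)²·(3jₘ)² = 30/49
I = -1·√(0.612245/4π) = -0.22072812

-0.220728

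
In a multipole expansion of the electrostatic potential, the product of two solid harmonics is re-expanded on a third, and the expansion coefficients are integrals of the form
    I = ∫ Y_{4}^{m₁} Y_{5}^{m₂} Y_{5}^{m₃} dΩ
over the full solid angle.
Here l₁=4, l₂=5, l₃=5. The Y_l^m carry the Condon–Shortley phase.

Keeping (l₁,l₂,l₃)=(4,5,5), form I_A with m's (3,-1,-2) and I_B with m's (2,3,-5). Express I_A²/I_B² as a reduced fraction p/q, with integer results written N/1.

Same 4,5,5: normalisation and zero-m 3j drop out of the ratio.
A: Δ: 4! 4! 6! / 15! → 1/3153150; sum: t=0:+1/6912 t=1:−1/5184 = -1/20736; 3j²(4 5 5; 3 -1 -2) = Δ·Π!·Σ² = 5/2574  (sign +1)
B: Δ: 4! 4! 6! / 15! → 1/3153150; sum: t=2:+1/69120 = 1/69120; 3j²(4 5 5; 2 3 -5) = Δ·Π!·Σ² = 4/143  (sign +1)
I_A²/I_B² = (5/2574)/(4/143) = 5/72

5/72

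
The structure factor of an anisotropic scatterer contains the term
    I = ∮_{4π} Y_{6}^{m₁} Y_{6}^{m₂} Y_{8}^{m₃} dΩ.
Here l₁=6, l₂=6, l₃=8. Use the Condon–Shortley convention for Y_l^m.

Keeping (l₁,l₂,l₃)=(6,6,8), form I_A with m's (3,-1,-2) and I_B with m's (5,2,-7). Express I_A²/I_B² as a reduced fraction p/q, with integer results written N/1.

2527/4719

l's match ⇒ only the (l;m) 3-j factors differ between A and B.
A: triangle coeff Δ(6,6,8) = 1/1309458150; Σ_t [0,3]: t=0:+1/12441600 t=1:−1/4976640 t=2:+1/14515200 t=3:−1/348364800 = -19/348364800; (3j)²=19/2431 [(6 6 8; 3 -1 -2)], sign=-1
B: triangle coeff Δ(6,6,8) = 1/1309458150; Σ_t [0,1]: t=0:+1/4877107200 t=1:−1/1219276800 = -1/1625702400; (3j)²=33/2261 [(6 6 8; 5 2 -7)], sign=+1
I_A²/I_B² = (19/2431)/(33/2261) = 2527/4719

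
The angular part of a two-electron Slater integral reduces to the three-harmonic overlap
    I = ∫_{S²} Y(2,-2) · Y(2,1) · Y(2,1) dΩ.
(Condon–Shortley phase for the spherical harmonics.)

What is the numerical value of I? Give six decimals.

m-sum 0 ✓  L=6 even ✓  0≤2≤4 ✓
Π(2lᵢ+1) = 5×5×5 = 125
triangle coeff Δ(2,2,2) = 1/630
Σ_t [0,2]: t=0:+1/8 t=1:−1/1 t=2:+1/8 = -3/4
(3j)²=2/35 [(2 2 2; 0 0 0)], sign=-1
Σ_t [2,2]: t=2:+1/4 = 1/4
(3j)²=3/35 [(2 2 2; -2 1 1)], sign=-1
⇒ 4πI² = 30/49
I = (+1)√(30/49/(4π)) = 0.22072812

0.220728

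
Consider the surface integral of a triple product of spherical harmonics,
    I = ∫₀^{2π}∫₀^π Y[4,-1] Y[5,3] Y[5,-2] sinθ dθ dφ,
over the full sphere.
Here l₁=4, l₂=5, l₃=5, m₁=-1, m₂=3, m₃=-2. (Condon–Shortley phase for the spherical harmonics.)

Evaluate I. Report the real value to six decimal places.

Checks pass: Σm=0; 14 even; l₃=5∈[1,9].
(2·4+1)(2·5+1)(2·5+1) = 1089
Δ: 4! 4! 6! / 15! → 1/3153150
sum: t=0:+1/69120 t=1:−1/1728 t=2:+1/576 t=3:−1/1728 t=4:+1/69120 = 7/11520
3j²(4 5 5; 0 0 0) = Δ·Π!·Σ² = 2/143  (sign -1)
sum: t=2:+1/17280 t=3:−1/2880 t=4:+1/6912 = -1/6912
3j²(4 5 5; -1 3 -2) = Δ·Π!·Σ² = 5/429  (sign +1)
combine: 4πI² = 1089·2/143·5/429 = 30/169
take √, sign -1: I = -0.11885360

-0.118854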